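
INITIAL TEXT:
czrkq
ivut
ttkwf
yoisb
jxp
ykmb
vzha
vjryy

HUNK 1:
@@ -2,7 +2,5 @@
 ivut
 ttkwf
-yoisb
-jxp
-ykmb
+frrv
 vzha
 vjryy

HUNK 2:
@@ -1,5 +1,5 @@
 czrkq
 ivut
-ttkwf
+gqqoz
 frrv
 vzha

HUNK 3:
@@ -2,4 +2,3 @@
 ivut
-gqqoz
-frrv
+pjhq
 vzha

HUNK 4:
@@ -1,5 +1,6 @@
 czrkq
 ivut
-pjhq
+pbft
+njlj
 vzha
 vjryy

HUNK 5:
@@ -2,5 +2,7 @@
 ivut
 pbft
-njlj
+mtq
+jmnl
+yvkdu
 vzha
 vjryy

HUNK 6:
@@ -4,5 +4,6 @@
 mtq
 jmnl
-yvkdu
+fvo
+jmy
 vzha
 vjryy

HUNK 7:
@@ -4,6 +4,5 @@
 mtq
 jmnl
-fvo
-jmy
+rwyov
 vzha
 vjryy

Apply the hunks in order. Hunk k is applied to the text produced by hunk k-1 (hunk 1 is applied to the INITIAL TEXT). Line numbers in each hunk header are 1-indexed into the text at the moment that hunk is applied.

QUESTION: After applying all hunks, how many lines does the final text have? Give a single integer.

Answer: 8

Derivation:
Hunk 1: at line 2 remove [yoisb,jxp,ykmb] add [frrv] -> 6 lines: czrkq ivut ttkwf frrv vzha vjryy
Hunk 2: at line 1 remove [ttkwf] add [gqqoz] -> 6 lines: czrkq ivut gqqoz frrv vzha vjryy
Hunk 3: at line 2 remove [gqqoz,frrv] add [pjhq] -> 5 lines: czrkq ivut pjhq vzha vjryy
Hunk 4: at line 1 remove [pjhq] add [pbft,njlj] -> 6 lines: czrkq ivut pbft njlj vzha vjryy
Hunk 5: at line 2 remove [njlj] add [mtq,jmnl,yvkdu] -> 8 lines: czrkq ivut pbft mtq jmnl yvkdu vzha vjryy
Hunk 6: at line 4 remove [yvkdu] add [fvo,jmy] -> 9 lines: czrkq ivut pbft mtq jmnl fvo jmy vzha vjryy
Hunk 7: at line 4 remove [fvo,jmy] add [rwyov] -> 8 lines: czrkq ivut pbft mtq jmnl rwyov vzha vjryy
Final line count: 8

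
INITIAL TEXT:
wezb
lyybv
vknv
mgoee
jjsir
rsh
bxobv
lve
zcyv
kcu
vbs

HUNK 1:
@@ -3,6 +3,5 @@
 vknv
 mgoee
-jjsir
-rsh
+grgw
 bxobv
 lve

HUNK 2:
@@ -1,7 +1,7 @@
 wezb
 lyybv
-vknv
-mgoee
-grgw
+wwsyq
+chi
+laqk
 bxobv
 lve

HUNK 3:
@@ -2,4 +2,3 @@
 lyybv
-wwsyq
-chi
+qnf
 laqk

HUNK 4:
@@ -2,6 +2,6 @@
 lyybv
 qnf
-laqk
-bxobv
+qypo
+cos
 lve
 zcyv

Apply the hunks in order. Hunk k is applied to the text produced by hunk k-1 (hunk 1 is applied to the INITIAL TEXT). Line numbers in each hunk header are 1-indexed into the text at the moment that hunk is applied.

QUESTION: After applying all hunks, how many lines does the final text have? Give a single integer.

Answer: 9

Derivation:
Hunk 1: at line 3 remove [jjsir,rsh] add [grgw] -> 10 lines: wezb lyybv vknv mgoee grgw bxobv lve zcyv kcu vbs
Hunk 2: at line 1 remove [vknv,mgoee,grgw] add [wwsyq,chi,laqk] -> 10 lines: wezb lyybv wwsyq chi laqk bxobv lve zcyv kcu vbs
Hunk 3: at line 2 remove [wwsyq,chi] add [qnf] -> 9 lines: wezb lyybv qnf laqk bxobv lve zcyv kcu vbs
Hunk 4: at line 2 remove [laqk,bxobv] add [qypo,cos] -> 9 lines: wezb lyybv qnf qypo cos lve zcyv kcu vbs
Final line count: 9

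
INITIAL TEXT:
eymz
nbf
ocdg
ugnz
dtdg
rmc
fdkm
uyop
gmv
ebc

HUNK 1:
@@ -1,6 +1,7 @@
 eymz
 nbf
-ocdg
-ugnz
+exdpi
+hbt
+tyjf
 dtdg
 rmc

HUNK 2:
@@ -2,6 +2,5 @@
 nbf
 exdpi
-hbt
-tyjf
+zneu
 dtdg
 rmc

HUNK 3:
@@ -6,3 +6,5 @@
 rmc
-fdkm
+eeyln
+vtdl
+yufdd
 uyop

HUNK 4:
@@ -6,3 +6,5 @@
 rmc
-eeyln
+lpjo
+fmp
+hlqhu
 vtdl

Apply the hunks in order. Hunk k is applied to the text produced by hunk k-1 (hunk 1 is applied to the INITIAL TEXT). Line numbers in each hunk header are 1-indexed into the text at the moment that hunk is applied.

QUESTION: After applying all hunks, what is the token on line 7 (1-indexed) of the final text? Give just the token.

Answer: lpjo

Derivation:
Hunk 1: at line 1 remove [ocdg,ugnz] add [exdpi,hbt,tyjf] -> 11 lines: eymz nbf exdpi hbt tyjf dtdg rmc fdkm uyop gmv ebc
Hunk 2: at line 2 remove [hbt,tyjf] add [zneu] -> 10 lines: eymz nbf exdpi zneu dtdg rmc fdkm uyop gmv ebc
Hunk 3: at line 6 remove [fdkm] add [eeyln,vtdl,yufdd] -> 12 lines: eymz nbf exdpi zneu dtdg rmc eeyln vtdl yufdd uyop gmv ebc
Hunk 4: at line 6 remove [eeyln] add [lpjo,fmp,hlqhu] -> 14 lines: eymz nbf exdpi zneu dtdg rmc lpjo fmp hlqhu vtdl yufdd uyop gmv ebc
Final line 7: lpjo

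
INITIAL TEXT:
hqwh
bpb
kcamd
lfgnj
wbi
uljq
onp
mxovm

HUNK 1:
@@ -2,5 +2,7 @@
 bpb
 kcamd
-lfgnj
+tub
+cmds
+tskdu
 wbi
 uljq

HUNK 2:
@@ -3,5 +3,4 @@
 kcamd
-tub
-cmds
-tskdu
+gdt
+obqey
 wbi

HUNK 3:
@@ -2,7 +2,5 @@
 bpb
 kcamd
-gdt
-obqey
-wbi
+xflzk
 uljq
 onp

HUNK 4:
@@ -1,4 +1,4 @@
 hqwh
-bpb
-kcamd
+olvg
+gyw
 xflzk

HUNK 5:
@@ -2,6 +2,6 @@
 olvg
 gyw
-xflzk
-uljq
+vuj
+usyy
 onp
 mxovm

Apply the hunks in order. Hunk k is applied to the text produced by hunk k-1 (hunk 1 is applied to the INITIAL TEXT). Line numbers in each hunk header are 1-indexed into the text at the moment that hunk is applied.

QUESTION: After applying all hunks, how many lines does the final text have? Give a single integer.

Hunk 1: at line 2 remove [lfgnj] add [tub,cmds,tskdu] -> 10 lines: hqwh bpb kcamd tub cmds tskdu wbi uljq onp mxovm
Hunk 2: at line 3 remove [tub,cmds,tskdu] add [gdt,obqey] -> 9 lines: hqwh bpb kcamd gdt obqey wbi uljq onp mxovm
Hunk 3: at line 2 remove [gdt,obqey,wbi] add [xflzk] -> 7 lines: hqwh bpb kcamd xflzk uljq onp mxovm
Hunk 4: at line 1 remove [bpb,kcamd] add [olvg,gyw] -> 7 lines: hqwh olvg gyw xflzk uljq onp mxovm
Hunk 5: at line 2 remove [xflzk,uljq] add [vuj,usyy] -> 7 lines: hqwh olvg gyw vuj usyy onp mxovm
Final line count: 7

Answer: 7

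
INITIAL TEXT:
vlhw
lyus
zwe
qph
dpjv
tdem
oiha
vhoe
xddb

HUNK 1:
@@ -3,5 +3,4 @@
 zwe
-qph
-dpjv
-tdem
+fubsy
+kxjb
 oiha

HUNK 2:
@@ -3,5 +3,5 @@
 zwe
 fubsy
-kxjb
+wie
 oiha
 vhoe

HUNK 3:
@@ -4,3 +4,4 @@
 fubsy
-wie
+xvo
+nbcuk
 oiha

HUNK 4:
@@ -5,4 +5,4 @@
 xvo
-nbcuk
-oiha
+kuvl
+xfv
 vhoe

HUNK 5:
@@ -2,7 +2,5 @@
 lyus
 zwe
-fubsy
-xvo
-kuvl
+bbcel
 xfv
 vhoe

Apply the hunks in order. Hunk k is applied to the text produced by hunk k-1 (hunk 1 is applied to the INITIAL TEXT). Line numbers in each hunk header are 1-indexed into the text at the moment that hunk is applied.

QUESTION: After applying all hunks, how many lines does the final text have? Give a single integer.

Hunk 1: at line 3 remove [qph,dpjv,tdem] add [fubsy,kxjb] -> 8 lines: vlhw lyus zwe fubsy kxjb oiha vhoe xddb
Hunk 2: at line 3 remove [kxjb] add [wie] -> 8 lines: vlhw lyus zwe fubsy wie oiha vhoe xddb
Hunk 3: at line 4 remove [wie] add [xvo,nbcuk] -> 9 lines: vlhw lyus zwe fubsy xvo nbcuk oiha vhoe xddb
Hunk 4: at line 5 remove [nbcuk,oiha] add [kuvl,xfv] -> 9 lines: vlhw lyus zwe fubsy xvo kuvl xfv vhoe xddb
Hunk 5: at line 2 remove [fubsy,xvo,kuvl] add [bbcel] -> 7 lines: vlhw lyus zwe bbcel xfv vhoe xddb
Final line count: 7

Answer: 7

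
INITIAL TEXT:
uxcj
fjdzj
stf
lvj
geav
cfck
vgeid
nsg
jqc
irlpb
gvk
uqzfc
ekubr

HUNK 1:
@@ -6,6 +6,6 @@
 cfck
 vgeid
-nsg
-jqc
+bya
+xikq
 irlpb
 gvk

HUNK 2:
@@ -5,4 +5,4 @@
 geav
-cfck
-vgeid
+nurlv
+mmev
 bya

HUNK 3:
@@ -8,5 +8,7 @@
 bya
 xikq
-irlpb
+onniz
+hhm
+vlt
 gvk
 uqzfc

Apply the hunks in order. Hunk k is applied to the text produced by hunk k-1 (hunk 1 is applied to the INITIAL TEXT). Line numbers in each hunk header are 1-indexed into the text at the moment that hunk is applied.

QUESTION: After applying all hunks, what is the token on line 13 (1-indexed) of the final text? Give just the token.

Hunk 1: at line 6 remove [nsg,jqc] add [bya,xikq] -> 13 lines: uxcj fjdzj stf lvj geav cfck vgeid bya xikq irlpb gvk uqzfc ekubr
Hunk 2: at line 5 remove [cfck,vgeid] add [nurlv,mmev] -> 13 lines: uxcj fjdzj stf lvj geav nurlv mmev bya xikq irlpb gvk uqzfc ekubr
Hunk 3: at line 8 remove [irlpb] add [onniz,hhm,vlt] -> 15 lines: uxcj fjdzj stf lvj geav nurlv mmev bya xikq onniz hhm vlt gvk uqzfc ekubr
Final line 13: gvk

Answer: gvk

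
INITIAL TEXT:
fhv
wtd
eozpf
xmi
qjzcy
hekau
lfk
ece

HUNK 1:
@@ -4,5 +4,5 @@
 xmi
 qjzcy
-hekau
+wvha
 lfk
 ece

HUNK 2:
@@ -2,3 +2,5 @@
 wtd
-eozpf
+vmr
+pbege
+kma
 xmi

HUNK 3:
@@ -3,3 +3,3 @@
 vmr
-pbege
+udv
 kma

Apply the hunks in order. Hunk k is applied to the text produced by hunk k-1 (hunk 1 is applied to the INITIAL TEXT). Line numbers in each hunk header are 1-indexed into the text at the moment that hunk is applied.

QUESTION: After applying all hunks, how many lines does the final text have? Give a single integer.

Answer: 10

Derivation:
Hunk 1: at line 4 remove [hekau] add [wvha] -> 8 lines: fhv wtd eozpf xmi qjzcy wvha lfk ece
Hunk 2: at line 2 remove [eozpf] add [vmr,pbege,kma] -> 10 lines: fhv wtd vmr pbege kma xmi qjzcy wvha lfk ece
Hunk 3: at line 3 remove [pbege] add [udv] -> 10 lines: fhv wtd vmr udv kma xmi qjzcy wvha lfk ece
Final line count: 10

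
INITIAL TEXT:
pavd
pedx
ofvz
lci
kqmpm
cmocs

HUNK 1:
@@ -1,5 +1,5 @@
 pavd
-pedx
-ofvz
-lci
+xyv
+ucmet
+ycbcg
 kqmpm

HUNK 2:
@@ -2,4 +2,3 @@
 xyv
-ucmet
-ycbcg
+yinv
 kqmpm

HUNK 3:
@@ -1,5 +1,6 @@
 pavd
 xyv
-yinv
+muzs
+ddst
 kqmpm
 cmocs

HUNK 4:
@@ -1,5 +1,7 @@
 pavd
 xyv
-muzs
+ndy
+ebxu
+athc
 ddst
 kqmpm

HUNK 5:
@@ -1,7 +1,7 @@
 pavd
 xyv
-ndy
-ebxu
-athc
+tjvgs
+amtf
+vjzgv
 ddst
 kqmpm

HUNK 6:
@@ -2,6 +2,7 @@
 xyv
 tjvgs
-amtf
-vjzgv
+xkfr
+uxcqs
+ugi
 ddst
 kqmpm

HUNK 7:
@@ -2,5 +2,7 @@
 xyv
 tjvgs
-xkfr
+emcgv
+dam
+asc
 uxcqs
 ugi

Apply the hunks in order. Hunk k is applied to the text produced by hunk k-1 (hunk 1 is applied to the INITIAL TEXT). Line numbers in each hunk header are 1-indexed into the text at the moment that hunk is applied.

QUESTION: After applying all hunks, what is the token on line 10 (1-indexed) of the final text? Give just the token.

Hunk 1: at line 1 remove [pedx,ofvz,lci] add [xyv,ucmet,ycbcg] -> 6 lines: pavd xyv ucmet ycbcg kqmpm cmocs
Hunk 2: at line 2 remove [ucmet,ycbcg] add [yinv] -> 5 lines: pavd xyv yinv kqmpm cmocs
Hunk 3: at line 1 remove [yinv] add [muzs,ddst] -> 6 lines: pavd xyv muzs ddst kqmpm cmocs
Hunk 4: at line 1 remove [muzs] add [ndy,ebxu,athc] -> 8 lines: pavd xyv ndy ebxu athc ddst kqmpm cmocs
Hunk 5: at line 1 remove [ndy,ebxu,athc] add [tjvgs,amtf,vjzgv] -> 8 lines: pavd xyv tjvgs amtf vjzgv ddst kqmpm cmocs
Hunk 6: at line 2 remove [amtf,vjzgv] add [xkfr,uxcqs,ugi] -> 9 lines: pavd xyv tjvgs xkfr uxcqs ugi ddst kqmpm cmocs
Hunk 7: at line 2 remove [xkfr] add [emcgv,dam,asc] -> 11 lines: pavd xyv tjvgs emcgv dam asc uxcqs ugi ddst kqmpm cmocs
Final line 10: kqmpm

Answer: kqmpm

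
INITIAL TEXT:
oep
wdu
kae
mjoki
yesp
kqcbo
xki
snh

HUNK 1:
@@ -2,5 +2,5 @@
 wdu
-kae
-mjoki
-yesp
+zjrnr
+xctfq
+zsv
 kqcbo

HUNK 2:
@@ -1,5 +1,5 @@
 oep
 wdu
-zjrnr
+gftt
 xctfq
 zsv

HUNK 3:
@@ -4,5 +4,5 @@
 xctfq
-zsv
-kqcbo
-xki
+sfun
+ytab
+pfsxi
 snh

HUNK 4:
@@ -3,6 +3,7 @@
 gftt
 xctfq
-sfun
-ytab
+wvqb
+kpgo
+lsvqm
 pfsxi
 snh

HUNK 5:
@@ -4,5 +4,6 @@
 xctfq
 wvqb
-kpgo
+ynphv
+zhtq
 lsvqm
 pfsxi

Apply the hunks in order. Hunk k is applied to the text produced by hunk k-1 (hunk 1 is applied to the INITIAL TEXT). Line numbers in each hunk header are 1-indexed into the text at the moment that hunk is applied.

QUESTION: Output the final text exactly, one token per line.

Answer: oep
wdu
gftt
xctfq
wvqb
ynphv
zhtq
lsvqm
pfsxi
snh

Derivation:
Hunk 1: at line 2 remove [kae,mjoki,yesp] add [zjrnr,xctfq,zsv] -> 8 lines: oep wdu zjrnr xctfq zsv kqcbo xki snh
Hunk 2: at line 1 remove [zjrnr] add [gftt] -> 8 lines: oep wdu gftt xctfq zsv kqcbo xki snh
Hunk 3: at line 4 remove [zsv,kqcbo,xki] add [sfun,ytab,pfsxi] -> 8 lines: oep wdu gftt xctfq sfun ytab pfsxi snh
Hunk 4: at line 3 remove [sfun,ytab] add [wvqb,kpgo,lsvqm] -> 9 lines: oep wdu gftt xctfq wvqb kpgo lsvqm pfsxi snh
Hunk 5: at line 4 remove [kpgo] add [ynphv,zhtq] -> 10 lines: oep wdu gftt xctfq wvqb ynphv zhtq lsvqm pfsxi snh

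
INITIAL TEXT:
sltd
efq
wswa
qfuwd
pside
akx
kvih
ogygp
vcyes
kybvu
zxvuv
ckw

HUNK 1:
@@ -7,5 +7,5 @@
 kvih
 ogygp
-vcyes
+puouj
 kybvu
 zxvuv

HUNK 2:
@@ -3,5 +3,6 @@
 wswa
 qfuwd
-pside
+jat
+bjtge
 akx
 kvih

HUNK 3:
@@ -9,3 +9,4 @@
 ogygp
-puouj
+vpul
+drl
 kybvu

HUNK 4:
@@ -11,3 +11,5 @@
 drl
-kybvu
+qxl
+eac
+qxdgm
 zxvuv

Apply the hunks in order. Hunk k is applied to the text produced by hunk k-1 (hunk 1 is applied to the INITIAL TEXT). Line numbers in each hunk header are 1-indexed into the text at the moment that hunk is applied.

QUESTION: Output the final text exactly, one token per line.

Hunk 1: at line 7 remove [vcyes] add [puouj] -> 12 lines: sltd efq wswa qfuwd pside akx kvih ogygp puouj kybvu zxvuv ckw
Hunk 2: at line 3 remove [pside] add [jat,bjtge] -> 13 lines: sltd efq wswa qfuwd jat bjtge akx kvih ogygp puouj kybvu zxvuv ckw
Hunk 3: at line 9 remove [puouj] add [vpul,drl] -> 14 lines: sltd efq wswa qfuwd jat bjtge akx kvih ogygp vpul drl kybvu zxvuv ckw
Hunk 4: at line 11 remove [kybvu] add [qxl,eac,qxdgm] -> 16 lines: sltd efq wswa qfuwd jat bjtge akx kvih ogygp vpul drl qxl eac qxdgm zxvuv ckw

Answer: sltd
efq
wswa
qfuwd
jat
bjtge
akx
kvih
ogygp
vpul
drl
qxl
eac
qxdgm
zxvuv
ckw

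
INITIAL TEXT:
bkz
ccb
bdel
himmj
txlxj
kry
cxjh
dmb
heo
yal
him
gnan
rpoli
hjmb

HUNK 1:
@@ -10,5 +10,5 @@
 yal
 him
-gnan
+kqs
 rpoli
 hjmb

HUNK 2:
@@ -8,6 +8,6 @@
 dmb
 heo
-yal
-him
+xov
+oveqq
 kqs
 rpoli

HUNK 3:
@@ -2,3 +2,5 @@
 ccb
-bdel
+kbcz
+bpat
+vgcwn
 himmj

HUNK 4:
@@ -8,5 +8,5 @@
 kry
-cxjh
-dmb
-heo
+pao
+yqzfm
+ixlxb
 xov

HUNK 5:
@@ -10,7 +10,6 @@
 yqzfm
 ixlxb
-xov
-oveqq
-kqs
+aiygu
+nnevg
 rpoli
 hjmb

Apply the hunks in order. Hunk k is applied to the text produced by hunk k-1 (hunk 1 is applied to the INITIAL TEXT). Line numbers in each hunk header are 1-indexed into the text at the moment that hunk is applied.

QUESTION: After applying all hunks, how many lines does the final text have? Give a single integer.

Hunk 1: at line 10 remove [gnan] add [kqs] -> 14 lines: bkz ccb bdel himmj txlxj kry cxjh dmb heo yal him kqs rpoli hjmb
Hunk 2: at line 8 remove [yal,him] add [xov,oveqq] -> 14 lines: bkz ccb bdel himmj txlxj kry cxjh dmb heo xov oveqq kqs rpoli hjmb
Hunk 3: at line 2 remove [bdel] add [kbcz,bpat,vgcwn] -> 16 lines: bkz ccb kbcz bpat vgcwn himmj txlxj kry cxjh dmb heo xov oveqq kqs rpoli hjmb
Hunk 4: at line 8 remove [cxjh,dmb,heo] add [pao,yqzfm,ixlxb] -> 16 lines: bkz ccb kbcz bpat vgcwn himmj txlxj kry pao yqzfm ixlxb xov oveqq kqs rpoli hjmb
Hunk 5: at line 10 remove [xov,oveqq,kqs] add [aiygu,nnevg] -> 15 lines: bkz ccb kbcz bpat vgcwn himmj txlxj kry pao yqzfm ixlxb aiygu nnevg rpoli hjmb
Final line count: 15

Answer: 15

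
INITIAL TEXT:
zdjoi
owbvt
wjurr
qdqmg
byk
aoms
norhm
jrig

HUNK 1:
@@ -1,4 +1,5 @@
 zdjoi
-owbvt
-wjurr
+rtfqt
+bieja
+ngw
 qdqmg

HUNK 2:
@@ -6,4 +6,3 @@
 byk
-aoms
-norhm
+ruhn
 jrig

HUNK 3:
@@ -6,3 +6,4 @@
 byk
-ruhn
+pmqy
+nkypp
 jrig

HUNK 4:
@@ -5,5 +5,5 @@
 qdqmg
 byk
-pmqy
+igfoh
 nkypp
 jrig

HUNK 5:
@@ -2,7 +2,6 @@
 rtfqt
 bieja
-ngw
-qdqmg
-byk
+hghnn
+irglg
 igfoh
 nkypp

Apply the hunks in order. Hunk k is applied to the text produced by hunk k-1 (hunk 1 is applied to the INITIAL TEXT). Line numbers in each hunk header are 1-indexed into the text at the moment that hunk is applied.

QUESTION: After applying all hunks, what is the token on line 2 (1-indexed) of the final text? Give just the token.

Answer: rtfqt

Derivation:
Hunk 1: at line 1 remove [owbvt,wjurr] add [rtfqt,bieja,ngw] -> 9 lines: zdjoi rtfqt bieja ngw qdqmg byk aoms norhm jrig
Hunk 2: at line 6 remove [aoms,norhm] add [ruhn] -> 8 lines: zdjoi rtfqt bieja ngw qdqmg byk ruhn jrig
Hunk 3: at line 6 remove [ruhn] add [pmqy,nkypp] -> 9 lines: zdjoi rtfqt bieja ngw qdqmg byk pmqy nkypp jrig
Hunk 4: at line 5 remove [pmqy] add [igfoh] -> 9 lines: zdjoi rtfqt bieja ngw qdqmg byk igfoh nkypp jrig
Hunk 5: at line 2 remove [ngw,qdqmg,byk] add [hghnn,irglg] -> 8 lines: zdjoi rtfqt bieja hghnn irglg igfoh nkypp jrig
Final line 2: rtfqt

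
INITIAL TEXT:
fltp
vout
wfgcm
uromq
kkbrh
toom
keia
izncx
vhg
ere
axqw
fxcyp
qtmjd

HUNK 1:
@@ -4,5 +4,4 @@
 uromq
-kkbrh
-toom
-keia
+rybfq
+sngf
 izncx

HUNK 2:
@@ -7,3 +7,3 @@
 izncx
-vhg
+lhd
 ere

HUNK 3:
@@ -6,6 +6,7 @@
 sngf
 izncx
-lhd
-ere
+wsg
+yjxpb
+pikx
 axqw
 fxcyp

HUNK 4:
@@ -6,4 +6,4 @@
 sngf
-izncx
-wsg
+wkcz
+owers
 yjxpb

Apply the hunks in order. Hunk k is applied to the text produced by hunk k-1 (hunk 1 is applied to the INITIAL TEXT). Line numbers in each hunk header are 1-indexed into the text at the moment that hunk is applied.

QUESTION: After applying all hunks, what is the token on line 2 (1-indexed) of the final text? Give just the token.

Answer: vout

Derivation:
Hunk 1: at line 4 remove [kkbrh,toom,keia] add [rybfq,sngf] -> 12 lines: fltp vout wfgcm uromq rybfq sngf izncx vhg ere axqw fxcyp qtmjd
Hunk 2: at line 7 remove [vhg] add [lhd] -> 12 lines: fltp vout wfgcm uromq rybfq sngf izncx lhd ere axqw fxcyp qtmjd
Hunk 3: at line 6 remove [lhd,ere] add [wsg,yjxpb,pikx] -> 13 lines: fltp vout wfgcm uromq rybfq sngf izncx wsg yjxpb pikx axqw fxcyp qtmjd
Hunk 4: at line 6 remove [izncx,wsg] add [wkcz,owers] -> 13 lines: fltp vout wfgcm uromq rybfq sngf wkcz owers yjxpb pikx axqw fxcyp qtmjd
Final line 2: vout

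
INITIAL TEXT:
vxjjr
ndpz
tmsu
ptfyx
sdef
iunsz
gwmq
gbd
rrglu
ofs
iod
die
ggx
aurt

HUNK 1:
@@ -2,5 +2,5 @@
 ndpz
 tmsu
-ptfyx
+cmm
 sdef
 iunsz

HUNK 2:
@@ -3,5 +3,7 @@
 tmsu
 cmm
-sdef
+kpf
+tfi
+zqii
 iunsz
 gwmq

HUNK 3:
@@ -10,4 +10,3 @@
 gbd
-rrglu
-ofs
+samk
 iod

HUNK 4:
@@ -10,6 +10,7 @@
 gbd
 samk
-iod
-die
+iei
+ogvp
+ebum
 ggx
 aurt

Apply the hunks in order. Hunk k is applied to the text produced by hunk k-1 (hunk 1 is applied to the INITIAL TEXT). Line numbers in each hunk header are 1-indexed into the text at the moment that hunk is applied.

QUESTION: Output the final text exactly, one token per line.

Hunk 1: at line 2 remove [ptfyx] add [cmm] -> 14 lines: vxjjr ndpz tmsu cmm sdef iunsz gwmq gbd rrglu ofs iod die ggx aurt
Hunk 2: at line 3 remove [sdef] add [kpf,tfi,zqii] -> 16 lines: vxjjr ndpz tmsu cmm kpf tfi zqii iunsz gwmq gbd rrglu ofs iod die ggx aurt
Hunk 3: at line 10 remove [rrglu,ofs] add [samk] -> 15 lines: vxjjr ndpz tmsu cmm kpf tfi zqii iunsz gwmq gbd samk iod die ggx aurt
Hunk 4: at line 10 remove [iod,die] add [iei,ogvp,ebum] -> 16 lines: vxjjr ndpz tmsu cmm kpf tfi zqii iunsz gwmq gbd samk iei ogvp ebum ggx aurt

Answer: vxjjr
ndpz
tmsu
cmm
kpf
tfi
zqii
iunsz
gwmq
gbd
samk
iei
ogvp
ebum
ggx
aurt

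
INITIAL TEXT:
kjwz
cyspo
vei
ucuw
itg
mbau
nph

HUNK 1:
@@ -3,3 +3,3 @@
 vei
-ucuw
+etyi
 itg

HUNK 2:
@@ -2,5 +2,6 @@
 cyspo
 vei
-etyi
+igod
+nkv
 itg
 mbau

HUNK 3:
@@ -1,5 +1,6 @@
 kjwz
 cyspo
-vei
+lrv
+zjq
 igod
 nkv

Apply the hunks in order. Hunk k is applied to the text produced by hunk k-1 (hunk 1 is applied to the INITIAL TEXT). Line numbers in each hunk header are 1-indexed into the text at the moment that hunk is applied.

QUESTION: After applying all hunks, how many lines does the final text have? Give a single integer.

Hunk 1: at line 3 remove [ucuw] add [etyi] -> 7 lines: kjwz cyspo vei etyi itg mbau nph
Hunk 2: at line 2 remove [etyi] add [igod,nkv] -> 8 lines: kjwz cyspo vei igod nkv itg mbau nph
Hunk 3: at line 1 remove [vei] add [lrv,zjq] -> 9 lines: kjwz cyspo lrv zjq igod nkv itg mbau nph
Final line count: 9

Answer: 9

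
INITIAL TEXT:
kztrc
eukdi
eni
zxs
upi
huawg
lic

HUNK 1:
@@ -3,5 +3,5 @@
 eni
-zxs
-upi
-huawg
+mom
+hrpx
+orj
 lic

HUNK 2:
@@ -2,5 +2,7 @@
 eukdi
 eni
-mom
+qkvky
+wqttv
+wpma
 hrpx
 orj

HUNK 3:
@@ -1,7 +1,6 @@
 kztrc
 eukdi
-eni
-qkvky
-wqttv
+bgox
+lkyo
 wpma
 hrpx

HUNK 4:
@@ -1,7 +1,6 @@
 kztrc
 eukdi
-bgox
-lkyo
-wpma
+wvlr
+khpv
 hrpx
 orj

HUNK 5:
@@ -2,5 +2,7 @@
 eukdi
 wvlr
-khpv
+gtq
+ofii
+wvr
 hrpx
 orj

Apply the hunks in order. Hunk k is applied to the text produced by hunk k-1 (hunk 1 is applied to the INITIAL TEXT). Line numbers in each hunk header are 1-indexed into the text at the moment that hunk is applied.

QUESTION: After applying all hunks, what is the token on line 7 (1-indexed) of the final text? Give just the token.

Hunk 1: at line 3 remove [zxs,upi,huawg] add [mom,hrpx,orj] -> 7 lines: kztrc eukdi eni mom hrpx orj lic
Hunk 2: at line 2 remove [mom] add [qkvky,wqttv,wpma] -> 9 lines: kztrc eukdi eni qkvky wqttv wpma hrpx orj lic
Hunk 3: at line 1 remove [eni,qkvky,wqttv] add [bgox,lkyo] -> 8 lines: kztrc eukdi bgox lkyo wpma hrpx orj lic
Hunk 4: at line 1 remove [bgox,lkyo,wpma] add [wvlr,khpv] -> 7 lines: kztrc eukdi wvlr khpv hrpx orj lic
Hunk 5: at line 2 remove [khpv] add [gtq,ofii,wvr] -> 9 lines: kztrc eukdi wvlr gtq ofii wvr hrpx orj lic
Final line 7: hrpx

Answer: hrpx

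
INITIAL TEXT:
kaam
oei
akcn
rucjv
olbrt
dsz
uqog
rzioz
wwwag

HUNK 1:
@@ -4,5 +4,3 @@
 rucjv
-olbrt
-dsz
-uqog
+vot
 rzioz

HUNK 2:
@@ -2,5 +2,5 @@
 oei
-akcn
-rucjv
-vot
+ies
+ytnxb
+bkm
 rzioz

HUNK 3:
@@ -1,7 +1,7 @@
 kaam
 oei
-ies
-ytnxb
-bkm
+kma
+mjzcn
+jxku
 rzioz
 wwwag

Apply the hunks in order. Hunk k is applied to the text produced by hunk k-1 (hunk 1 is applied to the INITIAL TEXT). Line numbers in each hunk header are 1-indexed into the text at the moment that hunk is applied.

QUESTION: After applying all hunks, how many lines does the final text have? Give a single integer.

Answer: 7

Derivation:
Hunk 1: at line 4 remove [olbrt,dsz,uqog] add [vot] -> 7 lines: kaam oei akcn rucjv vot rzioz wwwag
Hunk 2: at line 2 remove [akcn,rucjv,vot] add [ies,ytnxb,bkm] -> 7 lines: kaam oei ies ytnxb bkm rzioz wwwag
Hunk 3: at line 1 remove [ies,ytnxb,bkm] add [kma,mjzcn,jxku] -> 7 lines: kaam oei kma mjzcn jxku rzioz wwwag
Final line count: 7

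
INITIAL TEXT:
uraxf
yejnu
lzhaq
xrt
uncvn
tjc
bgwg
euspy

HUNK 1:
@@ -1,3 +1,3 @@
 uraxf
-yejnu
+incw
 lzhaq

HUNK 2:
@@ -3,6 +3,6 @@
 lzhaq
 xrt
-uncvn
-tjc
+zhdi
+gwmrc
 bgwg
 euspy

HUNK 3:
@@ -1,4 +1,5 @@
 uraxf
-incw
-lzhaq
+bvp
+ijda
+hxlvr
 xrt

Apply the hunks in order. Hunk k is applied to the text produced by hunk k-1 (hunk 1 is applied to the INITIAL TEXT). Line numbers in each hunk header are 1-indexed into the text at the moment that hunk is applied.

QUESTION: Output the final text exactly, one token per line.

Hunk 1: at line 1 remove [yejnu] add [incw] -> 8 lines: uraxf incw lzhaq xrt uncvn tjc bgwg euspy
Hunk 2: at line 3 remove [uncvn,tjc] add [zhdi,gwmrc] -> 8 lines: uraxf incw lzhaq xrt zhdi gwmrc bgwg euspy
Hunk 3: at line 1 remove [incw,lzhaq] add [bvp,ijda,hxlvr] -> 9 lines: uraxf bvp ijda hxlvr xrt zhdi gwmrc bgwg euspy

Answer: uraxf
bvp
ijda
hxlvr
xrt
zhdi
gwmrc
bgwg
euspy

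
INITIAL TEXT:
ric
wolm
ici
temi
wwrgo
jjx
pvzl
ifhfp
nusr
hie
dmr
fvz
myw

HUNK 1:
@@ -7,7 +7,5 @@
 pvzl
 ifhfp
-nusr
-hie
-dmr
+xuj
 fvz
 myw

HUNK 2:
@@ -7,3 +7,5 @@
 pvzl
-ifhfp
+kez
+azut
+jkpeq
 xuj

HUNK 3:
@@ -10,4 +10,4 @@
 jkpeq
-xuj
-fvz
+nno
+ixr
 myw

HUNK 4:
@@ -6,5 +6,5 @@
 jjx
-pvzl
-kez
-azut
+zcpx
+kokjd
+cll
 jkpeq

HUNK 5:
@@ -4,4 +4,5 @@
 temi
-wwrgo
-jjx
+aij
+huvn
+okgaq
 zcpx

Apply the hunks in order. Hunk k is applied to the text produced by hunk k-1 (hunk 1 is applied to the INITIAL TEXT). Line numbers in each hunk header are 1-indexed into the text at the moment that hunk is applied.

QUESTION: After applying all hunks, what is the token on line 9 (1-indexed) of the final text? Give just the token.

Answer: kokjd

Derivation:
Hunk 1: at line 7 remove [nusr,hie,dmr] add [xuj] -> 11 lines: ric wolm ici temi wwrgo jjx pvzl ifhfp xuj fvz myw
Hunk 2: at line 7 remove [ifhfp] add [kez,azut,jkpeq] -> 13 lines: ric wolm ici temi wwrgo jjx pvzl kez azut jkpeq xuj fvz myw
Hunk 3: at line 10 remove [xuj,fvz] add [nno,ixr] -> 13 lines: ric wolm ici temi wwrgo jjx pvzl kez azut jkpeq nno ixr myw
Hunk 4: at line 6 remove [pvzl,kez,azut] add [zcpx,kokjd,cll] -> 13 lines: ric wolm ici temi wwrgo jjx zcpx kokjd cll jkpeq nno ixr myw
Hunk 5: at line 4 remove [wwrgo,jjx] add [aij,huvn,okgaq] -> 14 lines: ric wolm ici temi aij huvn okgaq zcpx kokjd cll jkpeq nno ixr myw
Final line 9: kokjd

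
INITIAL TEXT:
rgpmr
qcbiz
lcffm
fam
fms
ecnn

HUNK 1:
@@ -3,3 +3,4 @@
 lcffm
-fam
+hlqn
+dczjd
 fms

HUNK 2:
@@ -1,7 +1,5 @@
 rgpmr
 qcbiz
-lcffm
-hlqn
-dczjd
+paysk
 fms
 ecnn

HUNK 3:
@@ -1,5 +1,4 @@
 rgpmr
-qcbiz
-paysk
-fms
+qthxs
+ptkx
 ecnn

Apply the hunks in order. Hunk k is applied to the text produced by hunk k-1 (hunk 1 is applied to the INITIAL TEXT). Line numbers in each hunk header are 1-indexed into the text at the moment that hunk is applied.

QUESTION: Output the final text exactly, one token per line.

Hunk 1: at line 3 remove [fam] add [hlqn,dczjd] -> 7 lines: rgpmr qcbiz lcffm hlqn dczjd fms ecnn
Hunk 2: at line 1 remove [lcffm,hlqn,dczjd] add [paysk] -> 5 lines: rgpmr qcbiz paysk fms ecnn
Hunk 3: at line 1 remove [qcbiz,paysk,fms] add [qthxs,ptkx] -> 4 lines: rgpmr qthxs ptkx ecnn

Answer: rgpmr
qthxs
ptkx
ecnn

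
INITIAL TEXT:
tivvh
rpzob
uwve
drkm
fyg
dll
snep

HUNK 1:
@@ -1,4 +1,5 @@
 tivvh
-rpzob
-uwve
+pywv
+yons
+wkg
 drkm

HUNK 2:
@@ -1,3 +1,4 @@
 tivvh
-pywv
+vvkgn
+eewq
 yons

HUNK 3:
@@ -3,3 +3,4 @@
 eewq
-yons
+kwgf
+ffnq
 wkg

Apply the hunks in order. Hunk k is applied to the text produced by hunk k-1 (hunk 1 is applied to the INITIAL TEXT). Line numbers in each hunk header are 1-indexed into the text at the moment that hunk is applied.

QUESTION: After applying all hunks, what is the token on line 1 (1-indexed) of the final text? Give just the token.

Answer: tivvh

Derivation:
Hunk 1: at line 1 remove [rpzob,uwve] add [pywv,yons,wkg] -> 8 lines: tivvh pywv yons wkg drkm fyg dll snep
Hunk 2: at line 1 remove [pywv] add [vvkgn,eewq] -> 9 lines: tivvh vvkgn eewq yons wkg drkm fyg dll snep
Hunk 3: at line 3 remove [yons] add [kwgf,ffnq] -> 10 lines: tivvh vvkgn eewq kwgf ffnq wkg drkm fyg dll snep
Final line 1: tivvh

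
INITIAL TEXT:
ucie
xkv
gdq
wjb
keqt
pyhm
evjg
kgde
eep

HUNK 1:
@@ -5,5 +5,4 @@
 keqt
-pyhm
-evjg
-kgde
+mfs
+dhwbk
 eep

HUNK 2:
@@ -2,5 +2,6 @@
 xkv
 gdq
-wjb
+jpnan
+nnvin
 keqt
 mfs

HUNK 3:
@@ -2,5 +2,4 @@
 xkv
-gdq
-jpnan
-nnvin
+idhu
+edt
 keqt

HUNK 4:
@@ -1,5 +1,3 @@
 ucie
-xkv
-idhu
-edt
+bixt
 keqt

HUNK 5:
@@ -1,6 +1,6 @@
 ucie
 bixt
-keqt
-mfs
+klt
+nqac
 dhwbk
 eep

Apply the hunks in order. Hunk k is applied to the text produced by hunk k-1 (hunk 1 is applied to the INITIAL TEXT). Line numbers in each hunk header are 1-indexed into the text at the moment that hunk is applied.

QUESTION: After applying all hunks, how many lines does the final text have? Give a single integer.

Hunk 1: at line 5 remove [pyhm,evjg,kgde] add [mfs,dhwbk] -> 8 lines: ucie xkv gdq wjb keqt mfs dhwbk eep
Hunk 2: at line 2 remove [wjb] add [jpnan,nnvin] -> 9 lines: ucie xkv gdq jpnan nnvin keqt mfs dhwbk eep
Hunk 3: at line 2 remove [gdq,jpnan,nnvin] add [idhu,edt] -> 8 lines: ucie xkv idhu edt keqt mfs dhwbk eep
Hunk 4: at line 1 remove [xkv,idhu,edt] add [bixt] -> 6 lines: ucie bixt keqt mfs dhwbk eep
Hunk 5: at line 1 remove [keqt,mfs] add [klt,nqac] -> 6 lines: ucie bixt klt nqac dhwbk eep
Final line count: 6

Answer: 6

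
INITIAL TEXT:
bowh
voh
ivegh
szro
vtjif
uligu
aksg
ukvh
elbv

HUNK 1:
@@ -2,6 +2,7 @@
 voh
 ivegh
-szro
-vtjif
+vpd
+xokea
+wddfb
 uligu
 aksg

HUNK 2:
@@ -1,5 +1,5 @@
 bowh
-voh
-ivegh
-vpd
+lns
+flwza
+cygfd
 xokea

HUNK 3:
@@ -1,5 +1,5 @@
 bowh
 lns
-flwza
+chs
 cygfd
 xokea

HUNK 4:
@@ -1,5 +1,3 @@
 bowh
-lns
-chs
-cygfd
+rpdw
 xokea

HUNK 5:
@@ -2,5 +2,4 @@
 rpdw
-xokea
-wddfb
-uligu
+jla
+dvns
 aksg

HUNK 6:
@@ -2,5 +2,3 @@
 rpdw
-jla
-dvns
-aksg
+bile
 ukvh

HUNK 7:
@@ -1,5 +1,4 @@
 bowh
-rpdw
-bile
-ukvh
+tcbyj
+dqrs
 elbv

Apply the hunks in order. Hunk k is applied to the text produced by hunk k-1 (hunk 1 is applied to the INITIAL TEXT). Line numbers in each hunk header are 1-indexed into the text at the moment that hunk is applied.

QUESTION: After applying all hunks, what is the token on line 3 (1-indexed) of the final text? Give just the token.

Hunk 1: at line 2 remove [szro,vtjif] add [vpd,xokea,wddfb] -> 10 lines: bowh voh ivegh vpd xokea wddfb uligu aksg ukvh elbv
Hunk 2: at line 1 remove [voh,ivegh,vpd] add [lns,flwza,cygfd] -> 10 lines: bowh lns flwza cygfd xokea wddfb uligu aksg ukvh elbv
Hunk 3: at line 1 remove [flwza] add [chs] -> 10 lines: bowh lns chs cygfd xokea wddfb uligu aksg ukvh elbv
Hunk 4: at line 1 remove [lns,chs,cygfd] add [rpdw] -> 8 lines: bowh rpdw xokea wddfb uligu aksg ukvh elbv
Hunk 5: at line 2 remove [xokea,wddfb,uligu] add [jla,dvns] -> 7 lines: bowh rpdw jla dvns aksg ukvh elbv
Hunk 6: at line 2 remove [jla,dvns,aksg] add [bile] -> 5 lines: bowh rpdw bile ukvh elbv
Hunk 7: at line 1 remove [rpdw,bile,ukvh] add [tcbyj,dqrs] -> 4 lines: bowh tcbyj dqrs elbv
Final line 3: dqrs

Answer: dqrs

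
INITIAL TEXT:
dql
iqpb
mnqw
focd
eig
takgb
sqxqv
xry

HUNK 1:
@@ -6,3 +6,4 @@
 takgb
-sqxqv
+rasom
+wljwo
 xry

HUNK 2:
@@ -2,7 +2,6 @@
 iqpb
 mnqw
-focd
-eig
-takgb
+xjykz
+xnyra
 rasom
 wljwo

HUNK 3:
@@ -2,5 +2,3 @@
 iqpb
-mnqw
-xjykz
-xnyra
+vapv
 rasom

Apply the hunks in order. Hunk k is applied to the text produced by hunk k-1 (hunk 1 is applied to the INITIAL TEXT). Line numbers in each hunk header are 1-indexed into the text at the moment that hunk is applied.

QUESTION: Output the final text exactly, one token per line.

Hunk 1: at line 6 remove [sqxqv] add [rasom,wljwo] -> 9 lines: dql iqpb mnqw focd eig takgb rasom wljwo xry
Hunk 2: at line 2 remove [focd,eig,takgb] add [xjykz,xnyra] -> 8 lines: dql iqpb mnqw xjykz xnyra rasom wljwo xry
Hunk 3: at line 2 remove [mnqw,xjykz,xnyra] add [vapv] -> 6 lines: dql iqpb vapv rasom wljwo xry

Answer: dql
iqpb
vapv
rasom
wljwo
xry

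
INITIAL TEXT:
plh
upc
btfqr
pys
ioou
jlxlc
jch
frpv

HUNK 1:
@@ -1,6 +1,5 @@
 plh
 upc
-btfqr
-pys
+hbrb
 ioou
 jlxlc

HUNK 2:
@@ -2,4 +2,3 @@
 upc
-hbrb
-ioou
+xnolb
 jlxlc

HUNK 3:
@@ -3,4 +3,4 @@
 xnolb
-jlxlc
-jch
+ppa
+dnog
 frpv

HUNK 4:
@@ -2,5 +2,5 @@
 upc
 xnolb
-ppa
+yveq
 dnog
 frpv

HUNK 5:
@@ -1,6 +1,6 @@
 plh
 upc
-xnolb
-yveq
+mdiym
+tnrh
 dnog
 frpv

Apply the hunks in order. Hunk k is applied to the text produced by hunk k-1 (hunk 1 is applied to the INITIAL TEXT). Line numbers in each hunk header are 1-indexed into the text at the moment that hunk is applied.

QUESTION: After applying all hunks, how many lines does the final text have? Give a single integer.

Hunk 1: at line 1 remove [btfqr,pys] add [hbrb] -> 7 lines: plh upc hbrb ioou jlxlc jch frpv
Hunk 2: at line 2 remove [hbrb,ioou] add [xnolb] -> 6 lines: plh upc xnolb jlxlc jch frpv
Hunk 3: at line 3 remove [jlxlc,jch] add [ppa,dnog] -> 6 lines: plh upc xnolb ppa dnog frpv
Hunk 4: at line 2 remove [ppa] add [yveq] -> 6 lines: plh upc xnolb yveq dnog frpv
Hunk 5: at line 1 remove [xnolb,yveq] add [mdiym,tnrh] -> 6 lines: plh upc mdiym tnrh dnog frpv
Final line count: 6

Answer: 6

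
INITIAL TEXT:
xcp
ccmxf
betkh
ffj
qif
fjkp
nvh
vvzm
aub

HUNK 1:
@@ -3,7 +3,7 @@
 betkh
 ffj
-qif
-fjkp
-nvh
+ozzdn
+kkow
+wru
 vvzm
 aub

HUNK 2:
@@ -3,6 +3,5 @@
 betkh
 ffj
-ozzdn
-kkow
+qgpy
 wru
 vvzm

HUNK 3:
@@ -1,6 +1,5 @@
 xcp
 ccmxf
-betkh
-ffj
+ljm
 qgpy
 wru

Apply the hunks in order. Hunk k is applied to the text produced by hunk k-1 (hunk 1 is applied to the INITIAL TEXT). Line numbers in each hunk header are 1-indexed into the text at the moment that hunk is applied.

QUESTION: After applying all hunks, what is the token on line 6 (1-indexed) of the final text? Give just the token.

Hunk 1: at line 3 remove [qif,fjkp,nvh] add [ozzdn,kkow,wru] -> 9 lines: xcp ccmxf betkh ffj ozzdn kkow wru vvzm aub
Hunk 2: at line 3 remove [ozzdn,kkow] add [qgpy] -> 8 lines: xcp ccmxf betkh ffj qgpy wru vvzm aub
Hunk 3: at line 1 remove [betkh,ffj] add [ljm] -> 7 lines: xcp ccmxf ljm qgpy wru vvzm aub
Final line 6: vvzm

Answer: vvzm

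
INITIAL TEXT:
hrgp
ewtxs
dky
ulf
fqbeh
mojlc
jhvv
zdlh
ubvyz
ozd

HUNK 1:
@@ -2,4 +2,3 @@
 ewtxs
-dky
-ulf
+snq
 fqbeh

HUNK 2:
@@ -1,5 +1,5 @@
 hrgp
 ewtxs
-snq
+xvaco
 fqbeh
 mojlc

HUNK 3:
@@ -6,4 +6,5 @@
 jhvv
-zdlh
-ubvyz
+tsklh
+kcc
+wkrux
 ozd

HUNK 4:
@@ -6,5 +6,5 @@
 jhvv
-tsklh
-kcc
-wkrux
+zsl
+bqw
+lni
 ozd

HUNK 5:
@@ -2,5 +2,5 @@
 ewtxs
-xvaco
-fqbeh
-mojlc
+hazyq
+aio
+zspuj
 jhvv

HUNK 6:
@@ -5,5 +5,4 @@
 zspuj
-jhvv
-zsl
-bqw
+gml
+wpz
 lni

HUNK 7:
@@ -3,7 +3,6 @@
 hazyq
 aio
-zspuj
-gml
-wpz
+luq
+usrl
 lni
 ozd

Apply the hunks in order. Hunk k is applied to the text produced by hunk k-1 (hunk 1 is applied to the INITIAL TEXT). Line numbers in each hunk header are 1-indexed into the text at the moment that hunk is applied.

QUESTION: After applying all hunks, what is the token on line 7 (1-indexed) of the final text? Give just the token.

Answer: lni

Derivation:
Hunk 1: at line 2 remove [dky,ulf] add [snq] -> 9 lines: hrgp ewtxs snq fqbeh mojlc jhvv zdlh ubvyz ozd
Hunk 2: at line 1 remove [snq] add [xvaco] -> 9 lines: hrgp ewtxs xvaco fqbeh mojlc jhvv zdlh ubvyz ozd
Hunk 3: at line 6 remove [zdlh,ubvyz] add [tsklh,kcc,wkrux] -> 10 lines: hrgp ewtxs xvaco fqbeh mojlc jhvv tsklh kcc wkrux ozd
Hunk 4: at line 6 remove [tsklh,kcc,wkrux] add [zsl,bqw,lni] -> 10 lines: hrgp ewtxs xvaco fqbeh mojlc jhvv zsl bqw lni ozd
Hunk 5: at line 2 remove [xvaco,fqbeh,mojlc] add [hazyq,aio,zspuj] -> 10 lines: hrgp ewtxs hazyq aio zspuj jhvv zsl bqw lni ozd
Hunk 6: at line 5 remove [jhvv,zsl,bqw] add [gml,wpz] -> 9 lines: hrgp ewtxs hazyq aio zspuj gml wpz lni ozd
Hunk 7: at line 3 remove [zspuj,gml,wpz] add [luq,usrl] -> 8 lines: hrgp ewtxs hazyq aio luq usrl lni ozd
Final line 7: lni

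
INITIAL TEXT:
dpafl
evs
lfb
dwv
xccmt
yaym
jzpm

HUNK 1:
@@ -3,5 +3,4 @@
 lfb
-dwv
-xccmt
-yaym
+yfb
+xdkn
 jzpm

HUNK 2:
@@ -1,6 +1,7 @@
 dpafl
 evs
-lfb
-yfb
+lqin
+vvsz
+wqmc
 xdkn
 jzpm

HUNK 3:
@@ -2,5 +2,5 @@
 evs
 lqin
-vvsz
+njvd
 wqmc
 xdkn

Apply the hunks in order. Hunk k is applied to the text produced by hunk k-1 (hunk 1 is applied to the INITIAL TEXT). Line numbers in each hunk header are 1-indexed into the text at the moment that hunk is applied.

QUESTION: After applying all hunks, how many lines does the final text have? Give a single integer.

Answer: 7

Derivation:
Hunk 1: at line 3 remove [dwv,xccmt,yaym] add [yfb,xdkn] -> 6 lines: dpafl evs lfb yfb xdkn jzpm
Hunk 2: at line 1 remove [lfb,yfb] add [lqin,vvsz,wqmc] -> 7 lines: dpafl evs lqin vvsz wqmc xdkn jzpm
Hunk 3: at line 2 remove [vvsz] add [njvd] -> 7 lines: dpafl evs lqin njvd wqmc xdkn jzpm
Final line count: 7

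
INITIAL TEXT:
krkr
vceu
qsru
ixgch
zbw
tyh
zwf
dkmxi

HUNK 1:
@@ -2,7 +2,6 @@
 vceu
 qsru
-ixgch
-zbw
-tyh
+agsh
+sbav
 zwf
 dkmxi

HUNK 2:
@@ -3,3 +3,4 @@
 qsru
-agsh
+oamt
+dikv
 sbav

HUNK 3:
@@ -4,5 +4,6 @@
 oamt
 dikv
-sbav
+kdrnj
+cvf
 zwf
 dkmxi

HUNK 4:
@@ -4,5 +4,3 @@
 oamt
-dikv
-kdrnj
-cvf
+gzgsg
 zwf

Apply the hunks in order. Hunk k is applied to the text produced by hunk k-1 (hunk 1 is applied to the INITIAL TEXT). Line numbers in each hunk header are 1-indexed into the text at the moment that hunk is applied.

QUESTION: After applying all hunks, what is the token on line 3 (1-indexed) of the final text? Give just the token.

Answer: qsru

Derivation:
Hunk 1: at line 2 remove [ixgch,zbw,tyh] add [agsh,sbav] -> 7 lines: krkr vceu qsru agsh sbav zwf dkmxi
Hunk 2: at line 3 remove [agsh] add [oamt,dikv] -> 8 lines: krkr vceu qsru oamt dikv sbav zwf dkmxi
Hunk 3: at line 4 remove [sbav] add [kdrnj,cvf] -> 9 lines: krkr vceu qsru oamt dikv kdrnj cvf zwf dkmxi
Hunk 4: at line 4 remove [dikv,kdrnj,cvf] add [gzgsg] -> 7 lines: krkr vceu qsru oamt gzgsg zwf dkmxi
Final line 3: qsru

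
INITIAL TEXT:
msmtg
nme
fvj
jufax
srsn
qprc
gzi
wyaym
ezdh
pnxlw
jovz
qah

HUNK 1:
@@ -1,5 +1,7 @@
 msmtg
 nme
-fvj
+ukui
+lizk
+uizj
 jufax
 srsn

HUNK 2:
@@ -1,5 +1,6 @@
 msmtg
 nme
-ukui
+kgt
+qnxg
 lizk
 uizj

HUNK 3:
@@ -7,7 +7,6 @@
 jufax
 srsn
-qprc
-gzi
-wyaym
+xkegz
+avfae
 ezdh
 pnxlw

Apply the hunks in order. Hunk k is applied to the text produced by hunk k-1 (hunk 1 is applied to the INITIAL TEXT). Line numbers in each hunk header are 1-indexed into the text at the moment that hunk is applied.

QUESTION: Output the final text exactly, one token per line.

Hunk 1: at line 1 remove [fvj] add [ukui,lizk,uizj] -> 14 lines: msmtg nme ukui lizk uizj jufax srsn qprc gzi wyaym ezdh pnxlw jovz qah
Hunk 2: at line 1 remove [ukui] add [kgt,qnxg] -> 15 lines: msmtg nme kgt qnxg lizk uizj jufax srsn qprc gzi wyaym ezdh pnxlw jovz qah
Hunk 3: at line 7 remove [qprc,gzi,wyaym] add [xkegz,avfae] -> 14 lines: msmtg nme kgt qnxg lizk uizj jufax srsn xkegz avfae ezdh pnxlw jovz qah

Answer: msmtg
nme
kgt
qnxg
lizk
uizj
jufax
srsn
xkegz
avfae
ezdh
pnxlw
jovz
qah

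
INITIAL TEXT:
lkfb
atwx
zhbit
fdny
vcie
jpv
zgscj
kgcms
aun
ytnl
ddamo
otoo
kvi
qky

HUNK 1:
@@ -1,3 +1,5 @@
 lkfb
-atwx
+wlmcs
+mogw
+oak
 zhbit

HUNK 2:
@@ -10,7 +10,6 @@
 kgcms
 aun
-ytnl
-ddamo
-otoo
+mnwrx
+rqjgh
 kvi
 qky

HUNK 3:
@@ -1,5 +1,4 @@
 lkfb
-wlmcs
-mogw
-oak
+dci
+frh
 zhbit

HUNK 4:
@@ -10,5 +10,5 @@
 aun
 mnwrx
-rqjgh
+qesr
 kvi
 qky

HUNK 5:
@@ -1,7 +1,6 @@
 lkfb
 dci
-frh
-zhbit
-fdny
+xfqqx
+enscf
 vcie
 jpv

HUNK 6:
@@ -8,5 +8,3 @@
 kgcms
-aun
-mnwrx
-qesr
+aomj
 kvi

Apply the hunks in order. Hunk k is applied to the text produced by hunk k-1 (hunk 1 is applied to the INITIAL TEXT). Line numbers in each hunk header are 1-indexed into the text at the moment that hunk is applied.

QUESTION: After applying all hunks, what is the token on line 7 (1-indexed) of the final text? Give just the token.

Answer: zgscj

Derivation:
Hunk 1: at line 1 remove [atwx] add [wlmcs,mogw,oak] -> 16 lines: lkfb wlmcs mogw oak zhbit fdny vcie jpv zgscj kgcms aun ytnl ddamo otoo kvi qky
Hunk 2: at line 10 remove [ytnl,ddamo,otoo] add [mnwrx,rqjgh] -> 15 lines: lkfb wlmcs mogw oak zhbit fdny vcie jpv zgscj kgcms aun mnwrx rqjgh kvi qky
Hunk 3: at line 1 remove [wlmcs,mogw,oak] add [dci,frh] -> 14 lines: lkfb dci frh zhbit fdny vcie jpv zgscj kgcms aun mnwrx rqjgh kvi qky
Hunk 4: at line 10 remove [rqjgh] add [qesr] -> 14 lines: lkfb dci frh zhbit fdny vcie jpv zgscj kgcms aun mnwrx qesr kvi qky
Hunk 5: at line 1 remove [frh,zhbit,fdny] add [xfqqx,enscf] -> 13 lines: lkfb dci xfqqx enscf vcie jpv zgscj kgcms aun mnwrx qesr kvi qky
Hunk 6: at line 8 remove [aun,mnwrx,qesr] add [aomj] -> 11 lines: lkfb dci xfqqx enscf vcie jpv zgscj kgcms aomj kvi qky
Final line 7: zgscj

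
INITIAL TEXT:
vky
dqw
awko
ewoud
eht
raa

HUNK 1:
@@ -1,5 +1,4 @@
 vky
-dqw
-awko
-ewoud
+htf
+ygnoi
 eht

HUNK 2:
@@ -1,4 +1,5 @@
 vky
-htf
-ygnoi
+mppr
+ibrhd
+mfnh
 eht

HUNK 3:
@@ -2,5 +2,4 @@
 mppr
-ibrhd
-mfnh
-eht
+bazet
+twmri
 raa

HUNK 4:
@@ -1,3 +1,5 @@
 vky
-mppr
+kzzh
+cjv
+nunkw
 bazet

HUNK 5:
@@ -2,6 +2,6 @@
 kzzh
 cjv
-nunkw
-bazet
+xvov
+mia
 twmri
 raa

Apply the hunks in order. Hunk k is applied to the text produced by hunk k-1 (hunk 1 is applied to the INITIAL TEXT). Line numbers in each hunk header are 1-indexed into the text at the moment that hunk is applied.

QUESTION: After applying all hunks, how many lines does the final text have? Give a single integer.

Answer: 7

Derivation:
Hunk 1: at line 1 remove [dqw,awko,ewoud] add [htf,ygnoi] -> 5 lines: vky htf ygnoi eht raa
Hunk 2: at line 1 remove [htf,ygnoi] add [mppr,ibrhd,mfnh] -> 6 lines: vky mppr ibrhd mfnh eht raa
Hunk 3: at line 2 remove [ibrhd,mfnh,eht] add [bazet,twmri] -> 5 lines: vky mppr bazet twmri raa
Hunk 4: at line 1 remove [mppr] add [kzzh,cjv,nunkw] -> 7 lines: vky kzzh cjv nunkw bazet twmri raa
Hunk 5: at line 2 remove [nunkw,bazet] add [xvov,mia] -> 7 lines: vky kzzh cjv xvov mia twmri raa
Final line count: 7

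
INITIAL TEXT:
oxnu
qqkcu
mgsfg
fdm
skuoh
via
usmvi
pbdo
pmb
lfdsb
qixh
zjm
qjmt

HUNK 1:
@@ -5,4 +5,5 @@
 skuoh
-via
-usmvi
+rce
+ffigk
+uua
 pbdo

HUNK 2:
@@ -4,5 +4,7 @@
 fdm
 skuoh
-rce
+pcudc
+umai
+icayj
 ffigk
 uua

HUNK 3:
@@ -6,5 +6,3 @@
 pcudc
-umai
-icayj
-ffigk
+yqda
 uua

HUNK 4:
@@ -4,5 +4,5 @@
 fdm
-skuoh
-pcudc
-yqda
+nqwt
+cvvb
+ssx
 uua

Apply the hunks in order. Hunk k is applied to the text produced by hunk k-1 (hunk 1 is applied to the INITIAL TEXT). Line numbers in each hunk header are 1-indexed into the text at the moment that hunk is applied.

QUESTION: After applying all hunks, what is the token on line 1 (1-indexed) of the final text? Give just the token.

Hunk 1: at line 5 remove [via,usmvi] add [rce,ffigk,uua] -> 14 lines: oxnu qqkcu mgsfg fdm skuoh rce ffigk uua pbdo pmb lfdsb qixh zjm qjmt
Hunk 2: at line 4 remove [rce] add [pcudc,umai,icayj] -> 16 lines: oxnu qqkcu mgsfg fdm skuoh pcudc umai icayj ffigk uua pbdo pmb lfdsb qixh zjm qjmt
Hunk 3: at line 6 remove [umai,icayj,ffigk] add [yqda] -> 14 lines: oxnu qqkcu mgsfg fdm skuoh pcudc yqda uua pbdo pmb lfdsb qixh zjm qjmt
Hunk 4: at line 4 remove [skuoh,pcudc,yqda] add [nqwt,cvvb,ssx] -> 14 lines: oxnu qqkcu mgsfg fdm nqwt cvvb ssx uua pbdo pmb lfdsb qixh zjm qjmt
Final line 1: oxnu

Answer: oxnu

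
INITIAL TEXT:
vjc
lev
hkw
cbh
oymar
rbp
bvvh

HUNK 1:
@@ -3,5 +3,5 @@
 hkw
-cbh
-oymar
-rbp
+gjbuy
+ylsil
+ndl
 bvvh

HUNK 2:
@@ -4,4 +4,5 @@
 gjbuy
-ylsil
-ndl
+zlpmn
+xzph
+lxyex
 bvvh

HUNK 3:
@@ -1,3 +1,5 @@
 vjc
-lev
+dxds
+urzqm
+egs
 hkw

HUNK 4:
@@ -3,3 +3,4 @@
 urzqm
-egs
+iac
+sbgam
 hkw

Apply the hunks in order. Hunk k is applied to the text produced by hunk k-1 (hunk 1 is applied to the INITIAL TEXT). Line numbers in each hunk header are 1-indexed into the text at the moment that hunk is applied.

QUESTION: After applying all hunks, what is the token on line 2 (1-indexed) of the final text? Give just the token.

Hunk 1: at line 3 remove [cbh,oymar,rbp] add [gjbuy,ylsil,ndl] -> 7 lines: vjc lev hkw gjbuy ylsil ndl bvvh
Hunk 2: at line 4 remove [ylsil,ndl] add [zlpmn,xzph,lxyex] -> 8 lines: vjc lev hkw gjbuy zlpmn xzph lxyex bvvh
Hunk 3: at line 1 remove [lev] add [dxds,urzqm,egs] -> 10 lines: vjc dxds urzqm egs hkw gjbuy zlpmn xzph lxyex bvvh
Hunk 4: at line 3 remove [egs] add [iac,sbgam] -> 11 lines: vjc dxds urzqm iac sbgam hkw gjbuy zlpmn xzph lxyex bvvh
Final line 2: dxds

Answer: dxds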